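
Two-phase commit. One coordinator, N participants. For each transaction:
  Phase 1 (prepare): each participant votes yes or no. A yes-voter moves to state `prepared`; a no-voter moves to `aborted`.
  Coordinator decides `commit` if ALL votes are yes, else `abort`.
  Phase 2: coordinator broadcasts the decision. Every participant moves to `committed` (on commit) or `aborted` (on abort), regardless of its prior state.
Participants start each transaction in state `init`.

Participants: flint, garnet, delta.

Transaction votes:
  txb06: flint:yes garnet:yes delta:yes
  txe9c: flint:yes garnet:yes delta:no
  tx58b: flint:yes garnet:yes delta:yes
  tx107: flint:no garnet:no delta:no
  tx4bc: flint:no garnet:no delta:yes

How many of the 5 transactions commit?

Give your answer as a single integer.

Answer: 2

Derivation:
txb06: all yes -> commit (commits=1)
txe9c: no from delta -> abort (commits=1)
tx58b: all yes -> commit (commits=2)
tx107: no from flint, garnet, delta -> abort (commits=2)
tx4bc: no from flint, garnet -> abort (commits=2)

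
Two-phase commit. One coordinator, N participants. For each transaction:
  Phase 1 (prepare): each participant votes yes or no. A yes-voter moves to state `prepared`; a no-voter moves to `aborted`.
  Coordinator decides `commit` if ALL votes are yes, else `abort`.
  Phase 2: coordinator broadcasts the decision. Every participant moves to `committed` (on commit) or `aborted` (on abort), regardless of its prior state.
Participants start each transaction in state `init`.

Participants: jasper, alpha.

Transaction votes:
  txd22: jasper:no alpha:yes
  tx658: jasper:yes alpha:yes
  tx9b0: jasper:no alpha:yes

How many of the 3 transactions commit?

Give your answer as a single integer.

txd22: no from jasper -> abort (commits=0)
tx658: all yes -> commit (commits=1)
tx9b0: no from jasper -> abort (commits=1)

Answer: 1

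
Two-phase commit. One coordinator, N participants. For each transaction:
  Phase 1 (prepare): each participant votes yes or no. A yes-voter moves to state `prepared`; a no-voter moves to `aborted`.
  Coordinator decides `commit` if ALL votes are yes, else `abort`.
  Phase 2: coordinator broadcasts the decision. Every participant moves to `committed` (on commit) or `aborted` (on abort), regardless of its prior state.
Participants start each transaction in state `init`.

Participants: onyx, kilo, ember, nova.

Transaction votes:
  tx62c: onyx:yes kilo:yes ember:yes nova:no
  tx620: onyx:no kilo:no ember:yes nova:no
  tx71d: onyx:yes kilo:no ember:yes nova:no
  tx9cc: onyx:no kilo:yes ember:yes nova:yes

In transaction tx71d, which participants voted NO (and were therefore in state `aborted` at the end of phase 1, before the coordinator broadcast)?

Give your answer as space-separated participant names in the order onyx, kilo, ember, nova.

Txn tx71d phase 1: onyx yes -> prepared; kilo no -> aborted; ember yes -> prepared; nova no -> aborted

Answer: kilo nova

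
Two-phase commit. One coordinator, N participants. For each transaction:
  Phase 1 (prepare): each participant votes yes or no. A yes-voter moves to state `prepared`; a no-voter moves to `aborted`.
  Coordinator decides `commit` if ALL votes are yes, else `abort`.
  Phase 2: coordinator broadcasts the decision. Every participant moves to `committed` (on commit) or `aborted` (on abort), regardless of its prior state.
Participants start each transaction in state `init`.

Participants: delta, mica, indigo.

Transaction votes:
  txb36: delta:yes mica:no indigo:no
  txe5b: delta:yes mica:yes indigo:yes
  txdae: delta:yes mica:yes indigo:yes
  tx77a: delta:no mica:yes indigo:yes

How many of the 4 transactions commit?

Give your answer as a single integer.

Answer: 2

Derivation:
txb36: no from mica, indigo -> abort (commits=0)
txe5b: all yes -> commit (commits=1)
txdae: all yes -> commit (commits=2)
tx77a: no from delta -> abort (commits=2)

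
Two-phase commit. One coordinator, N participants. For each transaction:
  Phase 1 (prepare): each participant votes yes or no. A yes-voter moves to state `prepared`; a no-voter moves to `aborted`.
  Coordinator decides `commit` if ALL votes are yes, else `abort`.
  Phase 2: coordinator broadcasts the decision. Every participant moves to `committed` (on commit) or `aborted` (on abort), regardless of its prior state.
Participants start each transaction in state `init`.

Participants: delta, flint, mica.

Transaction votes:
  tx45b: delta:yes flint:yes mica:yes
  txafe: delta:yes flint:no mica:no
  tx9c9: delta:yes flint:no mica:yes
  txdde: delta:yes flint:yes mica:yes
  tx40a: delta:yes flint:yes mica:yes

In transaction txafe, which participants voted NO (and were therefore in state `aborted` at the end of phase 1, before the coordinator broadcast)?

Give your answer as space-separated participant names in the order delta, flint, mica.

Txn txafe phase 1: delta yes -> prepared; flint no -> aborted; mica no -> aborted

Answer: flint mica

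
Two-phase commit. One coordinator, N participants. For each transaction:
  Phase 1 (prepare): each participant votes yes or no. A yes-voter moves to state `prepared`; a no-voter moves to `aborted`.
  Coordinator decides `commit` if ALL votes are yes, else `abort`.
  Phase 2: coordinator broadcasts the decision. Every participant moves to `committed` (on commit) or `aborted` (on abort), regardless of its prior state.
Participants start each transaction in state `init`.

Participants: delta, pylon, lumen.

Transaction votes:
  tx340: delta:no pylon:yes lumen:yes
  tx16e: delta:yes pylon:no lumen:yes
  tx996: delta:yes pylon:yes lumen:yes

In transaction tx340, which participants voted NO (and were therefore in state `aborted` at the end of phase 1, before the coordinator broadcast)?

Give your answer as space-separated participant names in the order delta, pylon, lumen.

Answer: delta

Derivation:
Txn tx340 phase 1: delta no -> aborted; pylon yes -> prepared; lumen yes -> prepared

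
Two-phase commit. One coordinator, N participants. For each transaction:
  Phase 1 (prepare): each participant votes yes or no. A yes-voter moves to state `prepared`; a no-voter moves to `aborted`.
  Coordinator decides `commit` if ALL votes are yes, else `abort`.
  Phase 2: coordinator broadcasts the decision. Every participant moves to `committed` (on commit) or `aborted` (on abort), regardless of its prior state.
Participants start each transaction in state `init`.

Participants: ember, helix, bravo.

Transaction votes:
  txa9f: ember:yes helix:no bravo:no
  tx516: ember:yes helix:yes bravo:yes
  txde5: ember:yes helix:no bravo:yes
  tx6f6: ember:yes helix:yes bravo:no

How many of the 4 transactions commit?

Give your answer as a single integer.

txa9f: no from helix, bravo -> abort (commits=0)
tx516: all yes -> commit (commits=1)
txde5: no from helix -> abort (commits=1)
tx6f6: no from bravo -> abort (commits=1)

Answer: 1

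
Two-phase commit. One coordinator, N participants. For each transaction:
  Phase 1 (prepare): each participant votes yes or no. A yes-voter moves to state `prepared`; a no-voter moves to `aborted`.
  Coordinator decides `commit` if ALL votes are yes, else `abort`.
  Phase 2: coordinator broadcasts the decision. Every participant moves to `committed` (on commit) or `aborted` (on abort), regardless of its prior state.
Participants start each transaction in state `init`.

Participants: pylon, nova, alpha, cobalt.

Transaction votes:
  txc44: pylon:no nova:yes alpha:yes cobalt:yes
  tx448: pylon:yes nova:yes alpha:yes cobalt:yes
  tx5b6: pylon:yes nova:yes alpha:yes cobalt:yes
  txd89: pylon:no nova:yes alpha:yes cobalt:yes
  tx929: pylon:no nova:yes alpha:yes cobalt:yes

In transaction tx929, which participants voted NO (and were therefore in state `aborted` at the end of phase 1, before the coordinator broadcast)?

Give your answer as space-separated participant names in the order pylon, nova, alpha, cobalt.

Answer: pylon

Derivation:
Txn tx929 phase 1: pylon no -> aborted; nova yes -> prepared; alpha yes -> prepared; cobalt yes -> prepared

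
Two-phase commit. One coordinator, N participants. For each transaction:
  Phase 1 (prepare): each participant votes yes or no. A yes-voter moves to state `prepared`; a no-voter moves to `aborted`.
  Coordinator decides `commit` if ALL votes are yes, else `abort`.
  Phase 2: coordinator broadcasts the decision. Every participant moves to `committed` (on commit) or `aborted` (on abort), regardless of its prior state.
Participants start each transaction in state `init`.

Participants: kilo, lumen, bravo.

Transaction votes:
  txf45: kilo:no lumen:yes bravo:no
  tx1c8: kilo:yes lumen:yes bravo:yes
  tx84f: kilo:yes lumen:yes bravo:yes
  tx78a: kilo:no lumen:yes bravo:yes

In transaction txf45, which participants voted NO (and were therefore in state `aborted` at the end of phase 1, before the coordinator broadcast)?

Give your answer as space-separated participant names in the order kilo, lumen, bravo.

Txn txf45 phase 1: kilo no -> aborted; lumen yes -> prepared; bravo no -> aborted

Answer: kilo bravo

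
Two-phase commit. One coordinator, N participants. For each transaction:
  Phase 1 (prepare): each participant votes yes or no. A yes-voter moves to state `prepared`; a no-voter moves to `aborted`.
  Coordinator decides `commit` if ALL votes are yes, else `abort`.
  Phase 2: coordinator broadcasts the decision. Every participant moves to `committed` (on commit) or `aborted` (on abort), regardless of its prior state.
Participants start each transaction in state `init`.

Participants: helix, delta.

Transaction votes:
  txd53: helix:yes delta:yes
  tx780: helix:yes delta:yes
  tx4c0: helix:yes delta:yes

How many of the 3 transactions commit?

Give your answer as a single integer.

Answer: 3

Derivation:
txd53: all yes -> commit (commits=1)
tx780: all yes -> commit (commits=2)
tx4c0: all yes -> commit (commits=3)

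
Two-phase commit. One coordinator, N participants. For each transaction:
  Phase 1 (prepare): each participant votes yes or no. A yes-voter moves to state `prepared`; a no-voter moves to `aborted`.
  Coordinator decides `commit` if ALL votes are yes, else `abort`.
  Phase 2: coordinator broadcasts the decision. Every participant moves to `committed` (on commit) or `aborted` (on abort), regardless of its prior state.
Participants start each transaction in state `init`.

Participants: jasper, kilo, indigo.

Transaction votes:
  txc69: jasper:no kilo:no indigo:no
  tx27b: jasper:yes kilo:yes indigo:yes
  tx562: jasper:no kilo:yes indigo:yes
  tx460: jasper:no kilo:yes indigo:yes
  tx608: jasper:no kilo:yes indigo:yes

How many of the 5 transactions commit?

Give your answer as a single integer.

Answer: 1

Derivation:
txc69: no from jasper, kilo, indigo -> abort (commits=0)
tx27b: all yes -> commit (commits=1)
tx562: no from jasper -> abort (commits=1)
tx460: no from jasper -> abort (commits=1)
tx608: no from jasper -> abort (commits=1)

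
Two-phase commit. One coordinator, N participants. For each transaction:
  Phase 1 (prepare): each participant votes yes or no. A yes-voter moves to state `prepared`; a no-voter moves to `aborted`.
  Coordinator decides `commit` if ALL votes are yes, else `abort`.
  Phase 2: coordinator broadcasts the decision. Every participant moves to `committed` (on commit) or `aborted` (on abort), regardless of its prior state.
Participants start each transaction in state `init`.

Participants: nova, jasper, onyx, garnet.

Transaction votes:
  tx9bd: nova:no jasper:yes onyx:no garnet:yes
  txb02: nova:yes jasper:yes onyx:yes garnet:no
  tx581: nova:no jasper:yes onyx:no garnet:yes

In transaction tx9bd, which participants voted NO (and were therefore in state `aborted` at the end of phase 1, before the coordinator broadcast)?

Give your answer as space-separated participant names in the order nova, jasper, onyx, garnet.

Txn tx9bd phase 1: nova no -> aborted; jasper yes -> prepared; onyx no -> aborted; garnet yes -> prepared

Answer: nova onyx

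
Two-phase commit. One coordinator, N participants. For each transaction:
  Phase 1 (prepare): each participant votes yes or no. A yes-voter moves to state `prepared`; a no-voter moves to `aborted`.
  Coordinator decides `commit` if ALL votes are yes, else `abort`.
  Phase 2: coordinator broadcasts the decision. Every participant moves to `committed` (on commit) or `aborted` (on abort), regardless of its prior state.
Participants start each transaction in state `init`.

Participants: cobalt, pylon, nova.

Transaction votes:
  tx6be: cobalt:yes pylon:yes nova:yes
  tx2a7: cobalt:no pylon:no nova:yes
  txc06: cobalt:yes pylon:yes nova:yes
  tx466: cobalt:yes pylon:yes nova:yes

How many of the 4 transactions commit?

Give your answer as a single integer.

tx6be: all yes -> commit (commits=1)
tx2a7: no from cobalt, pylon -> abort (commits=1)
txc06: all yes -> commit (commits=2)
tx466: all yes -> commit (commits=3)

Answer: 3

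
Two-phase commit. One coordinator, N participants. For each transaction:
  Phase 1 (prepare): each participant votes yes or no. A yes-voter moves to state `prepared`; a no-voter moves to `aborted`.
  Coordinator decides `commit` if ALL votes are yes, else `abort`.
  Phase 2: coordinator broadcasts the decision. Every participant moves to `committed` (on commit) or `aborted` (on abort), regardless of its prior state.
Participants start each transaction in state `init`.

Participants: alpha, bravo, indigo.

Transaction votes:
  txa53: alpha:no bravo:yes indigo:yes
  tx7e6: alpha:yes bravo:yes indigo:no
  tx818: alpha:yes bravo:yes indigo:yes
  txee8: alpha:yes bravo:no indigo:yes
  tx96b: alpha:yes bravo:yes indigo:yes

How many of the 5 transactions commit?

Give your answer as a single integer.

txa53: no from alpha -> abort (commits=0)
tx7e6: no from indigo -> abort (commits=0)
tx818: all yes -> commit (commits=1)
txee8: no from bravo -> abort (commits=1)
tx96b: all yes -> commit (commits=2)

Answer: 2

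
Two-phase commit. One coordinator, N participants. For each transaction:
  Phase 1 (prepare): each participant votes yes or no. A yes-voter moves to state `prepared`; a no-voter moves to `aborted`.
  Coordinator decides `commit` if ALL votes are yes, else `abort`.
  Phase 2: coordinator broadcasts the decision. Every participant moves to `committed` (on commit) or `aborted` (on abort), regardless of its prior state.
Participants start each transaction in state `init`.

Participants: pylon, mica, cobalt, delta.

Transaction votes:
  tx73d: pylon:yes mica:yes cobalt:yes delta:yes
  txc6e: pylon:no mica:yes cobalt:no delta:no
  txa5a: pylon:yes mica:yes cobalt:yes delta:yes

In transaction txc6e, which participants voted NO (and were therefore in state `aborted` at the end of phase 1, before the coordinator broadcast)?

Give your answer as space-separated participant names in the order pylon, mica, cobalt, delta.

Answer: pylon cobalt delta

Derivation:
Txn txc6e phase 1: pylon no -> aborted; mica yes -> prepared; cobalt no -> aborted; delta no -> aborted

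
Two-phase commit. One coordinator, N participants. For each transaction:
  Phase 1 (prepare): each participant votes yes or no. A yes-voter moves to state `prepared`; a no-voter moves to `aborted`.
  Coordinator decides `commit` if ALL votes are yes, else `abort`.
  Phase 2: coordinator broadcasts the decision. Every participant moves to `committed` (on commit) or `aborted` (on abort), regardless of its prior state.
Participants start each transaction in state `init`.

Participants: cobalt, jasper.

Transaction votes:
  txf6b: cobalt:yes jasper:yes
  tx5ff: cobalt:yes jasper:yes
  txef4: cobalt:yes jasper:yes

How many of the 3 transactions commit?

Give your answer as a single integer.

txf6b: all yes -> commit (commits=1)
tx5ff: all yes -> commit (commits=2)
txef4: all yes -> commit (commits=3)

Answer: 3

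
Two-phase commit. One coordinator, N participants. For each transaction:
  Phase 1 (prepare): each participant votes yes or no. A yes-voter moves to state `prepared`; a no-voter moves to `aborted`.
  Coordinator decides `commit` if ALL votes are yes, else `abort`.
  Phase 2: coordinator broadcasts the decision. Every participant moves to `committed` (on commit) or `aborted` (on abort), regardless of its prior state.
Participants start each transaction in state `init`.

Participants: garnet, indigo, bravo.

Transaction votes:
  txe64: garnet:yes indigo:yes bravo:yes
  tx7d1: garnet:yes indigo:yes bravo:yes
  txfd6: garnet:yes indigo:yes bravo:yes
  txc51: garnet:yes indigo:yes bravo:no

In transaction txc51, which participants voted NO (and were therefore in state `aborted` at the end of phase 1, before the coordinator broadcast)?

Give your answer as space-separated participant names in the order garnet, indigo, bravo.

Txn txc51 phase 1: garnet yes -> prepared; indigo yes -> prepared; bravo no -> aborted

Answer: bravo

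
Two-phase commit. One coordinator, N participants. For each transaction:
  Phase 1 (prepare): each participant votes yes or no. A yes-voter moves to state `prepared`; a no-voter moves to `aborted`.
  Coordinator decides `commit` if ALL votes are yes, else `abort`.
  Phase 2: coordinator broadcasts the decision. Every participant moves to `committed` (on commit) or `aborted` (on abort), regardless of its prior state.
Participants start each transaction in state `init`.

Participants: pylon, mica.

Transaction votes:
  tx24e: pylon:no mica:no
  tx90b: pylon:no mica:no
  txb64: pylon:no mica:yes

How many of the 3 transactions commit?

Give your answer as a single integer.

tx24e: no from pylon, mica -> abort (commits=0)
tx90b: no from pylon, mica -> abort (commits=0)
txb64: no from pylon -> abort (commits=0)

Answer: 0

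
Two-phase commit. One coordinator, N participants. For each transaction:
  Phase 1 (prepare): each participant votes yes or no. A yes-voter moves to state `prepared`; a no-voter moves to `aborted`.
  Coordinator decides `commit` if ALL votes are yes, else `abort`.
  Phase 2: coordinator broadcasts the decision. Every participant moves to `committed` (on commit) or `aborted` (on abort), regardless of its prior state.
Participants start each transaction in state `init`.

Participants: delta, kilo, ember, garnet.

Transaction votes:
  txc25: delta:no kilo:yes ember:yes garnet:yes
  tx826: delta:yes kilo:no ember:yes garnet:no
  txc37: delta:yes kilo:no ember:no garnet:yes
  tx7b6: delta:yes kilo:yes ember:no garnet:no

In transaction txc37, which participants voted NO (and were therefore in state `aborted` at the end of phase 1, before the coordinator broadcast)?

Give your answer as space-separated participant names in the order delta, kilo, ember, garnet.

Txn txc37 phase 1: delta yes -> prepared; kilo no -> aborted; ember no -> aborted; garnet yes -> prepared

Answer: kilo ember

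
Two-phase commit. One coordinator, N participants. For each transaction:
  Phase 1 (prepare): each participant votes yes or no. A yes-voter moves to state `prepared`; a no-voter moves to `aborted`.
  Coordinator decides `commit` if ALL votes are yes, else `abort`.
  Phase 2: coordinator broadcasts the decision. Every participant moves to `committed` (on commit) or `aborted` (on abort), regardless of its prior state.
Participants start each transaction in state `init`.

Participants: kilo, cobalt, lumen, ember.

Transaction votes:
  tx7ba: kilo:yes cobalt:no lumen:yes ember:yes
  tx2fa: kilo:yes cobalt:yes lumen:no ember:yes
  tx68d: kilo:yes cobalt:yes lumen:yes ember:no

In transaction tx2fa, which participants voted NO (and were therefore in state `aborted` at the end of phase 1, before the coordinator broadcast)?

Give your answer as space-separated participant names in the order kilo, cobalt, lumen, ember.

Answer: lumen

Derivation:
Txn tx2fa phase 1: kilo yes -> prepared; cobalt yes -> prepared; lumen no -> aborted; ember yes -> prepared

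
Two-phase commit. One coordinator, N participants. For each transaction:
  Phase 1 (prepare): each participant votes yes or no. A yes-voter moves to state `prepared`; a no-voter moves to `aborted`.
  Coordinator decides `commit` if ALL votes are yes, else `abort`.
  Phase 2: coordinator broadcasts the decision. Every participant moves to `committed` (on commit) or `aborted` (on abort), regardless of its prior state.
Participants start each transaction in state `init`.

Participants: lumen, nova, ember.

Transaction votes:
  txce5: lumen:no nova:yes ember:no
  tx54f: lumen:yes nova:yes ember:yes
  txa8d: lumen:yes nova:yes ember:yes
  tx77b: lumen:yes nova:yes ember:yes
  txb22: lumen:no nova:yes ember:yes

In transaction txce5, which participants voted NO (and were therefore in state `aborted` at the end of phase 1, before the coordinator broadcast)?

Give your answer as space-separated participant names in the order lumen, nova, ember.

Answer: lumen ember

Derivation:
Txn txce5 phase 1: lumen no -> aborted; nova yes -> prepared; ember no -> aborted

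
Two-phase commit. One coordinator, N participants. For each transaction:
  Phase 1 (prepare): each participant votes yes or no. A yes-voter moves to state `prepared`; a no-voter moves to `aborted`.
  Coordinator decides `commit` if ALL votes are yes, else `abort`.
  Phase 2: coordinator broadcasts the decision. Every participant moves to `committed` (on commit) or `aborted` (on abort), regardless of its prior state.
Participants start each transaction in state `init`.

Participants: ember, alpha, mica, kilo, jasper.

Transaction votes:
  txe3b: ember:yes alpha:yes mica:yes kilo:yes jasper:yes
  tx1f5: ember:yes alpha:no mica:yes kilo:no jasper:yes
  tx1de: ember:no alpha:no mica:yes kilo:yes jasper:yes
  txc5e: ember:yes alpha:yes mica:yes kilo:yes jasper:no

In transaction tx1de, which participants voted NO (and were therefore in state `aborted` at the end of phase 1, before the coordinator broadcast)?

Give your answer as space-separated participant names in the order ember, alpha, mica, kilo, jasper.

Txn tx1de phase 1: ember no -> aborted; alpha no -> aborted; mica yes -> prepared; kilo yes -> prepared; jasper yes -> prepared

Answer: ember alpha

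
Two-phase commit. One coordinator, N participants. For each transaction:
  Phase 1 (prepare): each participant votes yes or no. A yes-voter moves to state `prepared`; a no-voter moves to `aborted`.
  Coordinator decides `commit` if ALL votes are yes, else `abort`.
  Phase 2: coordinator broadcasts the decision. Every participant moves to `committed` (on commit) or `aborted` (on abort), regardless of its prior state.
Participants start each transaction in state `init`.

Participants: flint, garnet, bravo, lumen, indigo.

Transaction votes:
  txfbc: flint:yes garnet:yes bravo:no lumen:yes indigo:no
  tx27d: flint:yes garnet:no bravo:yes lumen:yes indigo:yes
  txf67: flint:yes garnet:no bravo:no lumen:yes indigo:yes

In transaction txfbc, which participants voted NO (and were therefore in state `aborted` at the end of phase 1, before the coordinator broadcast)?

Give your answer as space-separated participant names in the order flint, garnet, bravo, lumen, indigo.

Txn txfbc phase 1: flint yes -> prepared; garnet yes -> prepared; bravo no -> aborted; lumen yes -> prepared; indigo no -> aborted

Answer: bravo indigo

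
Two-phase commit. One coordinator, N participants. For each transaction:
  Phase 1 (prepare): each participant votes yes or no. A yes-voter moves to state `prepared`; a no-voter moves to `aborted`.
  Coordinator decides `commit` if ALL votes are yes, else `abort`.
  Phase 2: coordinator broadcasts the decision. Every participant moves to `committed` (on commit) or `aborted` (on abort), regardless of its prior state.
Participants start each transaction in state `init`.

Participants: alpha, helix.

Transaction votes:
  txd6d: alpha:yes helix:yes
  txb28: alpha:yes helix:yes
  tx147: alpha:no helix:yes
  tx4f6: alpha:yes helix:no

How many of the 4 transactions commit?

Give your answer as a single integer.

Answer: 2

Derivation:
txd6d: all yes -> commit (commits=1)
txb28: all yes -> commit (commits=2)
tx147: no from alpha -> abort (commits=2)
tx4f6: no from helix -> abort (commits=2)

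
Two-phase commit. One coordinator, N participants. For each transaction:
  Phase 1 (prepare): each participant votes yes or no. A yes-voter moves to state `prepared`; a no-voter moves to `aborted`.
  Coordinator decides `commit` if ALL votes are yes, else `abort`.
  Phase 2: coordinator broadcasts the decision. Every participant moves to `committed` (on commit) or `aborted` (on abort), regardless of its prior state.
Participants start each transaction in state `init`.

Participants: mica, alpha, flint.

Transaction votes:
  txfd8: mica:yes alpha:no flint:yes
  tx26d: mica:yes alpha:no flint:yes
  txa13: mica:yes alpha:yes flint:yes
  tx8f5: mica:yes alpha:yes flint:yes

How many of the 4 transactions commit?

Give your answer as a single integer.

Answer: 2

Derivation:
txfd8: no from alpha -> abort (commits=0)
tx26d: no from alpha -> abort (commits=0)
txa13: all yes -> commit (commits=1)
tx8f5: all yes -> commit (commits=2)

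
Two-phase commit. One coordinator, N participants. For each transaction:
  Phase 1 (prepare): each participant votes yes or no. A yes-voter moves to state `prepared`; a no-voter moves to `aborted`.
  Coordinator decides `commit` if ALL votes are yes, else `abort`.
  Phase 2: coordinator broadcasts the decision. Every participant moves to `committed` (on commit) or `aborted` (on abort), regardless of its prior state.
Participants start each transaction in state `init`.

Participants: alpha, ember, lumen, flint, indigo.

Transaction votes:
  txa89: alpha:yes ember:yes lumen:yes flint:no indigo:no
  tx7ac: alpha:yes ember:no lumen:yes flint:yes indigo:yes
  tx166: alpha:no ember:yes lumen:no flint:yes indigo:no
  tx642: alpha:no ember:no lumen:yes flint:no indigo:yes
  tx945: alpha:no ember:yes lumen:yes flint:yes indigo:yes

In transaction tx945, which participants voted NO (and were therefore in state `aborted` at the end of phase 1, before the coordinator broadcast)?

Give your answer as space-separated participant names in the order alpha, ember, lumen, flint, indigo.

Txn tx945 phase 1: alpha no -> aborted; ember yes -> prepared; lumen yes -> prepared; flint yes -> prepared; indigo yes -> prepared

Answer: alpha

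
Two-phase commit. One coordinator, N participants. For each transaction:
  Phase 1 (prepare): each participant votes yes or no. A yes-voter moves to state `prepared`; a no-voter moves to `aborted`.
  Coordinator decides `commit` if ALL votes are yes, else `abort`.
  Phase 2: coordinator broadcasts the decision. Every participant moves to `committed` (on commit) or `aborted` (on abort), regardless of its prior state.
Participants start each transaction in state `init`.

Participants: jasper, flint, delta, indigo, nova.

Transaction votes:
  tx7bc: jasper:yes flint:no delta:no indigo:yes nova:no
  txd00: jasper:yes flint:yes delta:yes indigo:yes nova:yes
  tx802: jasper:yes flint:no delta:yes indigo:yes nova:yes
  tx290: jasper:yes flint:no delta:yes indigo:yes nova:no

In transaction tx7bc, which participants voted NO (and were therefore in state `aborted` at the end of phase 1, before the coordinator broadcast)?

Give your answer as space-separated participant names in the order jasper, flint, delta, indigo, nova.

Answer: flint delta nova

Derivation:
Txn tx7bc phase 1: jasper yes -> prepared; flint no -> aborted; delta no -> aborted; indigo yes -> prepared; nova no -> aborted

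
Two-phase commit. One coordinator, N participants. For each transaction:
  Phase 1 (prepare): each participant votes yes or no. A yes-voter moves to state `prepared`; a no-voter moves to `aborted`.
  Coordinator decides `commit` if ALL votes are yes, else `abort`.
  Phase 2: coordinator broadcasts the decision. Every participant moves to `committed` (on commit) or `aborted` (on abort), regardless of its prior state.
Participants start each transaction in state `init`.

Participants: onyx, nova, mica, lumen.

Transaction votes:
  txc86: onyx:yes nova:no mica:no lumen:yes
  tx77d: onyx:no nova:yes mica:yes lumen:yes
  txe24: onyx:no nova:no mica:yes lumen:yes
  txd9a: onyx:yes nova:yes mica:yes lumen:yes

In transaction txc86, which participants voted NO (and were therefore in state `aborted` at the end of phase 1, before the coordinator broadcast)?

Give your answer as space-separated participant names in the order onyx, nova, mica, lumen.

Txn txc86 phase 1: onyx yes -> prepared; nova no -> aborted; mica no -> aborted; lumen yes -> prepared

Answer: nova mica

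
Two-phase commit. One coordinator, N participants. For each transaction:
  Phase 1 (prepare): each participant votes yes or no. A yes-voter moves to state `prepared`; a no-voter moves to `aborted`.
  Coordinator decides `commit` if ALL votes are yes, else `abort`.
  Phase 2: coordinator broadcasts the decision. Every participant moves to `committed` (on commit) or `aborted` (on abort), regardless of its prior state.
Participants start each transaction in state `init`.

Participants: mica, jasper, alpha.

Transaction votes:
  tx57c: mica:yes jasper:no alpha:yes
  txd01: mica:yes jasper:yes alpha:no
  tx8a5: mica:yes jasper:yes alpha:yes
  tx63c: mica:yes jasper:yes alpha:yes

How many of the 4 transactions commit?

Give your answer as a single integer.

tx57c: no from jasper -> abort (commits=0)
txd01: no from alpha -> abort (commits=0)
tx8a5: all yes -> commit (commits=1)
tx63c: all yes -> commit (commits=2)

Answer: 2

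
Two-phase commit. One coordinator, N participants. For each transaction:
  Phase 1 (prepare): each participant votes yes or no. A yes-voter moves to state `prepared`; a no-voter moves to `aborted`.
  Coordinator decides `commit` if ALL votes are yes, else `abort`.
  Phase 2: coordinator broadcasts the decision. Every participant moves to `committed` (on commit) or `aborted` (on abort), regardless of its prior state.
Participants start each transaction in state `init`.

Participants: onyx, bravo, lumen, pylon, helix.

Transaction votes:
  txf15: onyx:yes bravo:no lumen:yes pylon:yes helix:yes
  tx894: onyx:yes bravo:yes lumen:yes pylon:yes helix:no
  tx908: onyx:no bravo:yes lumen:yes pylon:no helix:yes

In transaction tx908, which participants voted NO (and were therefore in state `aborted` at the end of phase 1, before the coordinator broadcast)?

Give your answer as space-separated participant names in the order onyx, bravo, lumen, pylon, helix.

Txn tx908 phase 1: onyx no -> aborted; bravo yes -> prepared; lumen yes -> prepared; pylon no -> aborted; helix yes -> prepared

Answer: onyx pylon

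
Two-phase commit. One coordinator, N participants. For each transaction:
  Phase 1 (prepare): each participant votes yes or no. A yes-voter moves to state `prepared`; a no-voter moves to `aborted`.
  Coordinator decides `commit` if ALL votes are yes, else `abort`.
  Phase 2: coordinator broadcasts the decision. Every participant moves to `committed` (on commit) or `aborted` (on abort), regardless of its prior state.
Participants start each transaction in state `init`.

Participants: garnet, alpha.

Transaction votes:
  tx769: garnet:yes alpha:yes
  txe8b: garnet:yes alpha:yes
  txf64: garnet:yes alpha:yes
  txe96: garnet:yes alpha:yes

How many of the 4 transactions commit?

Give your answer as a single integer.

tx769: all yes -> commit (commits=1)
txe8b: all yes -> commit (commits=2)
txf64: all yes -> commit (commits=3)
txe96: all yes -> commit (commits=4)

Answer: 4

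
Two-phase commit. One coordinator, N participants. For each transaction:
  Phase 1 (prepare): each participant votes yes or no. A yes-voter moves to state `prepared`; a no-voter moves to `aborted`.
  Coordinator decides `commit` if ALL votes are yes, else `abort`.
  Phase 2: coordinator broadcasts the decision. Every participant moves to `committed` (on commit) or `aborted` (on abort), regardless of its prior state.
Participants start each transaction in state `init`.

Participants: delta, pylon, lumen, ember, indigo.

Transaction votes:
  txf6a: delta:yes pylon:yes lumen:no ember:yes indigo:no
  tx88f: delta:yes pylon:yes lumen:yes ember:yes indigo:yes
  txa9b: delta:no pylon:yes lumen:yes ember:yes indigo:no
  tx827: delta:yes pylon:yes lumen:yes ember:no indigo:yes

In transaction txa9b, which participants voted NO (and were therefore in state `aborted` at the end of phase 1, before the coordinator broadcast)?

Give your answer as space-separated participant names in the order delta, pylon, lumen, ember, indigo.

Answer: delta indigo

Derivation:
Txn txa9b phase 1: delta no -> aborted; pylon yes -> prepared; lumen yes -> prepared; ember yes -> prepared; indigo no -> aborted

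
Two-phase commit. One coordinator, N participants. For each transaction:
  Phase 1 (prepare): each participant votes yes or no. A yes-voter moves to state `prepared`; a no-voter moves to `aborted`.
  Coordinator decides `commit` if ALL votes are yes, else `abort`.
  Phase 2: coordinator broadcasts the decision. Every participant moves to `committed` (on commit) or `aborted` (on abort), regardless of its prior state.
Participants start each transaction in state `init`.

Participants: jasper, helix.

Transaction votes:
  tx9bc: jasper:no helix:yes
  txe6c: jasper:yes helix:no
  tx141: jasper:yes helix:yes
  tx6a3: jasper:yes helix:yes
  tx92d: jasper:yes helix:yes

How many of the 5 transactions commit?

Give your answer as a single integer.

Answer: 3

Derivation:
tx9bc: no from jasper -> abort (commits=0)
txe6c: no from helix -> abort (commits=0)
tx141: all yes -> commit (commits=1)
tx6a3: all yes -> commit (commits=2)
tx92d: all yes -> commit (commits=3)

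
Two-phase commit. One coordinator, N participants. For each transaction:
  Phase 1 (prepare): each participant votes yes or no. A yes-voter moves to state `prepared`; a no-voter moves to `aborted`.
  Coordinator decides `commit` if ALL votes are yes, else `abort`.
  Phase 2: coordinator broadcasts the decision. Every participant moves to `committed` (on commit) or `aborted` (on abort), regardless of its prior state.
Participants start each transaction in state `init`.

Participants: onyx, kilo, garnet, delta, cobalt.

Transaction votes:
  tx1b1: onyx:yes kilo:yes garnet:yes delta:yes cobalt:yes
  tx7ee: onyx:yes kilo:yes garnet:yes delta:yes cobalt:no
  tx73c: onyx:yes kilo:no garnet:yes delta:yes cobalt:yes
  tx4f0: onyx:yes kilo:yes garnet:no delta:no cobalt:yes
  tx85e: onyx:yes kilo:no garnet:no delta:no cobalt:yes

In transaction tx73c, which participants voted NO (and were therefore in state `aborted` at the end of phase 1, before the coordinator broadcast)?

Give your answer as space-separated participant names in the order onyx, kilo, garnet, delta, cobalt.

Txn tx73c phase 1: onyx yes -> prepared; kilo no -> aborted; garnet yes -> prepared; delta yes -> prepared; cobalt yes -> prepared

Answer: kilo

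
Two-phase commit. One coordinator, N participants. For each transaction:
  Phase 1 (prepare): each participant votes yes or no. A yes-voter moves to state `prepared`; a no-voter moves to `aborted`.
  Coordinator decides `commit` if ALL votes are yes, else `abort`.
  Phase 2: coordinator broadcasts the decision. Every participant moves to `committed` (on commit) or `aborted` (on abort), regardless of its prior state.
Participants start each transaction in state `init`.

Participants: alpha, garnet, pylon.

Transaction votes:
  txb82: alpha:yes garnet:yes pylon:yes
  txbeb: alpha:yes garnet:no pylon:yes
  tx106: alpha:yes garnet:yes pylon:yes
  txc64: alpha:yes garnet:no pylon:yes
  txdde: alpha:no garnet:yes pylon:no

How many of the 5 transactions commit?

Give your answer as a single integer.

txb82: all yes -> commit (commits=1)
txbeb: no from garnet -> abort (commits=1)
tx106: all yes -> commit (commits=2)
txc64: no from garnet -> abort (commits=2)
txdde: no from alpha, pylon -> abort (commits=2)

Answer: 2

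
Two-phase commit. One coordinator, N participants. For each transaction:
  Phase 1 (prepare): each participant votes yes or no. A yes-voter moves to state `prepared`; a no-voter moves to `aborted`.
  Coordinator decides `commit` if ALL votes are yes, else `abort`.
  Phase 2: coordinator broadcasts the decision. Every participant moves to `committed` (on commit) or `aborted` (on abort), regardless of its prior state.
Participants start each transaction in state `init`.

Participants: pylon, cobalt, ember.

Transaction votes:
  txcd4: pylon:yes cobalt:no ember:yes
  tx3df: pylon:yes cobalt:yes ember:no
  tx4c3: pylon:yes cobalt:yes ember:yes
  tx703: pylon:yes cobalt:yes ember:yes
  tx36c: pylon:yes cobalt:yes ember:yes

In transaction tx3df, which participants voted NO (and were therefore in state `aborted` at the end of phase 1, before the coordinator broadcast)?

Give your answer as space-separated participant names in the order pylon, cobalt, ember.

Answer: ember

Derivation:
Txn tx3df phase 1: pylon yes -> prepared; cobalt yes -> prepared; ember no -> aborted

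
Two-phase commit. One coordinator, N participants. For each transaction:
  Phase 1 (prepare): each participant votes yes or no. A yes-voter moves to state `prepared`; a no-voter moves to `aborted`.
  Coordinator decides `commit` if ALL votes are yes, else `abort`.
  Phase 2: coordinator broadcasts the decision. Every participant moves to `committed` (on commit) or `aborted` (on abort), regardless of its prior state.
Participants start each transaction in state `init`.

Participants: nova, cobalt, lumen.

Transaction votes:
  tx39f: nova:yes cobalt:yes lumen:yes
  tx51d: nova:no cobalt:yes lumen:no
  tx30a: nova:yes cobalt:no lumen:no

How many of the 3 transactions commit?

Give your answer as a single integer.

tx39f: all yes -> commit (commits=1)
tx51d: no from nova, lumen -> abort (commits=1)
tx30a: no from cobalt, lumen -> abort (commits=1)

Answer: 1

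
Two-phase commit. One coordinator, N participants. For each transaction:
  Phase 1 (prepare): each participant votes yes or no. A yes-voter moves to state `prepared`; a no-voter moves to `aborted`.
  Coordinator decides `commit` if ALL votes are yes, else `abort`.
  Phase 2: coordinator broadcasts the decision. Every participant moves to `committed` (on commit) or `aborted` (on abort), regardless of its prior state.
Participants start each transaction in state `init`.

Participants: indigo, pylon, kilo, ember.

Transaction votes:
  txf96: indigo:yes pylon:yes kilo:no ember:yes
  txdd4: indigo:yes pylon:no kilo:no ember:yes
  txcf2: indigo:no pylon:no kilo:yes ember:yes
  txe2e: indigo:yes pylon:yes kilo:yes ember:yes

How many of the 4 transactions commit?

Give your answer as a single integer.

Answer: 1

Derivation:
txf96: no from kilo -> abort (commits=0)
txdd4: no from pylon, kilo -> abort (commits=0)
txcf2: no from indigo, pylon -> abort (commits=0)
txe2e: all yes -> commit (commits=1)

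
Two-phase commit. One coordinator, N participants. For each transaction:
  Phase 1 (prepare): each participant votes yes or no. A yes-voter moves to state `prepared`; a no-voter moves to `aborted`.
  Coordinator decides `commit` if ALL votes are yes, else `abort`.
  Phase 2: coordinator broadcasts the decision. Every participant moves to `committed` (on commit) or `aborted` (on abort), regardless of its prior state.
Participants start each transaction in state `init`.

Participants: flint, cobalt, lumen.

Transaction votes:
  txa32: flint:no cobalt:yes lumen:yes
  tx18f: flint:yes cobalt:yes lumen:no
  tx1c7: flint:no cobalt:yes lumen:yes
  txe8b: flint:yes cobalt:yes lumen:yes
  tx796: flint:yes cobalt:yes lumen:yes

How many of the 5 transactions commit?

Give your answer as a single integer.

Answer: 2

Derivation:
txa32: no from flint -> abort (commits=0)
tx18f: no from lumen -> abort (commits=0)
tx1c7: no from flint -> abort (commits=0)
txe8b: all yes -> commit (commits=1)
tx796: all yes -> commit (commits=2)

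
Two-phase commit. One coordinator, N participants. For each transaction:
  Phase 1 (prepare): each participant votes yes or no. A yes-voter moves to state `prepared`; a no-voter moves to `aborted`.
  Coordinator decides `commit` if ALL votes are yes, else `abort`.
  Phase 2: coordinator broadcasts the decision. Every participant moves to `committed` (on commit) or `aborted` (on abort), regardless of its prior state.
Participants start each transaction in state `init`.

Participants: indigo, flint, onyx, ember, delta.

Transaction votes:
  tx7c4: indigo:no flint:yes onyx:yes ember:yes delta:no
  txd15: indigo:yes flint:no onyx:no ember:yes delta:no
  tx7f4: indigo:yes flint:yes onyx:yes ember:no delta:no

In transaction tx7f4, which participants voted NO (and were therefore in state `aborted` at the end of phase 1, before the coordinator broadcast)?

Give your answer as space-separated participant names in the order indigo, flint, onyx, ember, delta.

Txn tx7f4 phase 1: indigo yes -> prepared; flint yes -> prepared; onyx yes -> prepared; ember no -> aborted; delta no -> aborted

Answer: ember delta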